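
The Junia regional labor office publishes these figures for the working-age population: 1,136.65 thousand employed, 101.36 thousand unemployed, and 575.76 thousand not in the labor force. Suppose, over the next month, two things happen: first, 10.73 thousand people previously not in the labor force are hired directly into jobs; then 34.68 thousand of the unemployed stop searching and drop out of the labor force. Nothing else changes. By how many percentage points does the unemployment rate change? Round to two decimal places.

Initially, labor force = 1,136.65 + 101.36 = 1,238.01 thousand, so u = 101.36/1,238.01 = 8.19%.
After the first change, employed and labor force both rise by 10.73; unemployed unchanged → E = 1,147.38, U = 101.36, labor force = 1,248.74 thousand.
After the second change, unemployed and labor force both fall by 34.68 → E = 1,147.38, U = 66.68, labor force = 1,214.06 thousand.
New unemployment rate = 66.68 / 1,214.06 = 5.49%.
Change = 5.49% − 8.19% = −2.70 percentage points.

The unemployment rate changes by −2.70 percentage points.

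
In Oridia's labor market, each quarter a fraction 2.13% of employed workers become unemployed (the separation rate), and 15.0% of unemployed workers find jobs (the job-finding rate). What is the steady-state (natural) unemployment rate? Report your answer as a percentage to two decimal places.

Steady-state unemployment rate ≈ 12.43%.

At steady state the flows balance: s·E = f·U, so U/(E+U) = s/(s+f).
u* = 2.13 / (2.13 + 15.0) = 2.13 / 17.13 = 12.43%.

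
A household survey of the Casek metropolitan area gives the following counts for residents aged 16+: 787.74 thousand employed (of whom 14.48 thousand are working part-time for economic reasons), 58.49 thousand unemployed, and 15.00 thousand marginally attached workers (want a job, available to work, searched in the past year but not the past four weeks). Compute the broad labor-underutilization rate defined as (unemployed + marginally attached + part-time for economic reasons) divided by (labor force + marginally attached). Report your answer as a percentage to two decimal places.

Labor force = 787.74 + 58.49 = 846.23 thousand.
Numerator = 58.49 + 15.00 + 14.48 = 87.97 thousand.
Denominator = 846.23 + 15.00 = 861.23 thousand.
Broad rate = 87.97 / 861.23 = 10.21%.

Broad underutilization rate ≈ 10.21%.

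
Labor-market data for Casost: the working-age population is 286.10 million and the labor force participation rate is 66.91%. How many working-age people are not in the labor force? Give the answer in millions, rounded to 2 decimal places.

About 94.67 million are not in the labor force.

Share not in the labor force = 1 − 0.6691 = 0.3309.
Not in labor force = 0.3309 × 286.10 ≈ 94.67 million.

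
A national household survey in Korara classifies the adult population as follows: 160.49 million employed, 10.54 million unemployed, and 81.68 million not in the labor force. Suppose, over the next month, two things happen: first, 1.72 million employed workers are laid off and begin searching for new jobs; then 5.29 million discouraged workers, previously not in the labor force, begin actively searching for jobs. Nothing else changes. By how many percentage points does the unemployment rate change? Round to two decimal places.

Initially, labor force = 160.49 + 10.54 = 171.03 million, so u = 10.54/171.03 = 6.16%.
After the first change, employed falls and unemployed rises by 1.72; labor force unchanged → E = 158.77, U = 12.26, labor force = 171.03 million.
After the second change, unemployed and labor force both rise by 5.29 → E = 158.77, U = 17.55, labor force = 176.32 million.
New unemployment rate = 17.55 / 176.32 = 9.95%.
Change = 9.95% − 6.16% = +3.79 percentage points.

The unemployment rate changes by +3.79 percentage points.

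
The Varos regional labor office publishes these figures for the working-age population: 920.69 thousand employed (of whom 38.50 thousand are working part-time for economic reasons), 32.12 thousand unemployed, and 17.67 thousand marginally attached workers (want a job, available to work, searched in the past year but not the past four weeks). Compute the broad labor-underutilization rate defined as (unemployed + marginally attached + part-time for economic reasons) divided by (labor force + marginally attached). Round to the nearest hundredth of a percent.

Broad underutilization rate ≈ 9.10%.

Labor force = 920.69 + 32.12 = 952.81 thousand.
Numerator = 32.12 + 17.67 + 38.50 = 88.29 thousand.
Denominator = 952.81 + 17.67 = 970.48 thousand.
Broad rate = 88.29 / 970.48 = 9.10%.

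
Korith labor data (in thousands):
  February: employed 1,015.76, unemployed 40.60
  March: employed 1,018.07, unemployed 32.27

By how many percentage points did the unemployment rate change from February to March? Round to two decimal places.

February: labor force = 1,015.76 + 40.60 = 1,056.36; u = 40.60/1,056.36 = 3.84%.
March: labor force = 1,018.07 + 32.27 = 1,050.34; u = 32.27/1,050.34 = 3.07%.
Change = 3.07% − 3.84% = −0.77 pp.

The unemployment rate changed by −0.77 percentage points.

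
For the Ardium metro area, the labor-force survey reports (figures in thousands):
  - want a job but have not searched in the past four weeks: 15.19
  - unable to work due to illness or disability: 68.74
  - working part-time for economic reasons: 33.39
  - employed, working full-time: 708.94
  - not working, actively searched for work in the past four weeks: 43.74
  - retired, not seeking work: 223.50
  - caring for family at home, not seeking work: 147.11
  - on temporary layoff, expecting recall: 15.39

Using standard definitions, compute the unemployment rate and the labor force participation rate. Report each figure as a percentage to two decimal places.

Unemployment rate ≈ 7.38%; labor force participation rate ≈ 63.81%.

Employed = 33.39 + 708.94 = 742.33 thousand (anyone who worked, including part-time for economic reasons, counts as employed).
Unemployed = 43.74 + 15.39 = 59.13 thousand (jobless and actively searching, or on temporary layoff).
Labor force = 742.33 + 59.13 = 801.46 thousand.
Not in labor force = 15.19 + 68.74 + 223.50 + 147.11 = 454.54 thousand (those not working and not actively searching are outside the labor force — including those who want a job but have given up searching).
Civilian working-age population = 801.46 + 454.54 = 1,256.00 thousand.
Unemployment rate = 59.13 / 801.46 = 7.38%.
Labor force participation rate = 801.46 / 1,256.00 = 63.81%.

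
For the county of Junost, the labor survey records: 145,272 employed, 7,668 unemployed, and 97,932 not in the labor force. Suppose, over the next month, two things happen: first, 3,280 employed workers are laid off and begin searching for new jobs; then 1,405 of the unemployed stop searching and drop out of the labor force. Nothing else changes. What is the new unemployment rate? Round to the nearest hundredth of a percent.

Initially, labor force = 145,272 + 7,668 = 152,940, so u = 7,668/152,940 = 5.01%.
After the first change, employed falls and unemployed rises by 3,280; labor force unchanged → E = 141,992, U = 10,948, labor force = 152,940.
After the second change, unemployed and labor force both fall by 1,405 → E = 141,992, U = 9,543, labor force = 151,535.
New unemployment rate = 9,543 / 151,535 = 6.30%.

New unemployment rate ≈ 6.30%.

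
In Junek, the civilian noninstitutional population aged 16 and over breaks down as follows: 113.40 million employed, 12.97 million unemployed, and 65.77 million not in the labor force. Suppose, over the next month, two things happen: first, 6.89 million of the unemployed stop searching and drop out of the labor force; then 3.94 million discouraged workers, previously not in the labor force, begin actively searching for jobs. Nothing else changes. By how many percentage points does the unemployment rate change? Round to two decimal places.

The unemployment rate changes by −2.14 percentage points.

Initially, labor force = 113.40 + 12.97 = 126.37 million, so u = 12.97/126.37 = 10.26%.
After the first change, unemployed and labor force both fall by 6.89 → E = 113.40, U = 6.08, labor force = 119.48 million.
After the second change, unemployed and labor force both rise by 3.94 → E = 113.40, U = 10.02, labor force = 123.42 million.
New unemployment rate = 10.02 / 123.42 = 8.12%.
Change = 8.12% − 10.26% = −2.14 percentage points.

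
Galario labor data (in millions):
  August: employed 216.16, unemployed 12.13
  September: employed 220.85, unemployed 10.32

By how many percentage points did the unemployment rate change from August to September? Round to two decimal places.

The unemployment rate changed by −0.85 percentage points.

August: labor force = 216.16 + 12.13 = 228.29; u = 12.13/228.29 = 5.31%.
September: labor force = 220.85 + 10.32 = 231.17; u = 10.32/231.17 = 4.46%.
Change = 4.46% − 5.31% = −0.85 pp.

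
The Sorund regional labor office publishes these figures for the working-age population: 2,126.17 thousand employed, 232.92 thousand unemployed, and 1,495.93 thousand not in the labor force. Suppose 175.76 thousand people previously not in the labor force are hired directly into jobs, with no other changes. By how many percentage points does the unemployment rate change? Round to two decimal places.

Initially, labor force = 2,126.17 + 232.92 = 2,359.09 thousand, so u = 232.92/2,359.09 = 9.87%.
After the change, employed and labor force both rise by 175.76; unemployed unchanged → E = 2,301.93, U = 232.92, labor force = 2,534.85 thousand.
New unemployment rate = 232.92 / 2,534.85 = 9.19%.
Change = 9.19% − 9.87% = −0.68 percentage points.

The unemployment rate changes by −0.68 percentage points.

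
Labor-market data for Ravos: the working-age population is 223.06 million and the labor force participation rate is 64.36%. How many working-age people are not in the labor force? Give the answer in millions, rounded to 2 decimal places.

About 79.50 million are not in the labor force.

Share not in the labor force = 1 − 0.6436 = 0.3564.
Not in labor force = 0.3564 × 223.06 ≈ 79.50 million.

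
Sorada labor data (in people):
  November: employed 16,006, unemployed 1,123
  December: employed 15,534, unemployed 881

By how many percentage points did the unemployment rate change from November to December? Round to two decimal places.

The unemployment rate changed by −1.19 percentage points.

November: labor force = 16,006 + 1,123 = 17,129; u = 1,123/17,129 = 6.56%.
December: labor force = 15,534 + 881 = 16,415; u = 881/16,415 = 5.37%.
Change = 5.37% − 6.56% = −1.19 pp.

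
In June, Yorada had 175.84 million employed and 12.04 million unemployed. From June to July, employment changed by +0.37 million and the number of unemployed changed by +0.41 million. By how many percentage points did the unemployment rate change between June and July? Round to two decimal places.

The unemployment rate changed by +0.19 percentage points.

June: labor force = 175.84 + 12.04 = 187.88; u = 12.04/187.88 = 6.41%.
July: labor force = 176.21 + 12.45 = 188.66; u = 12.45/188.66 = 6.60%.
Change = 6.60% − 6.41% = +0.19 pp.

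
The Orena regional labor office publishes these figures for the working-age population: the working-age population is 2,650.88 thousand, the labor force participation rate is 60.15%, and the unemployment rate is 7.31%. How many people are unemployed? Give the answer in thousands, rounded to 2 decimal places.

About 116.56 thousand are unemployed.

Labor force = 0.6015 × 2,650.88 = 1,594.50 thousand.
Unemployed = 0.0731 × 1,594.50 ≈ 116.56 thousand.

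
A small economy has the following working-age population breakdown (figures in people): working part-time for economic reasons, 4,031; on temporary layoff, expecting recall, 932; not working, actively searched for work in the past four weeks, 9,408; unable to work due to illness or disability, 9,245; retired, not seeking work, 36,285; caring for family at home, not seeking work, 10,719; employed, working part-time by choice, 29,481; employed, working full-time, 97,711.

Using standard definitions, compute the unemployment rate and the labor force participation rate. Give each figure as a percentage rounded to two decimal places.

Unemployment rate ≈ 7.30%; labor force participation rate ≈ 71.56%.

Employed = 4,031 + 29,481 + 97,711 = 131,223 (anyone who worked, including part-time for economic reasons, counts as employed).
Unemployed = 932 + 9,408 = 10,340 (jobless and actively searching, or on temporary layoff).
Labor force = 131,223 + 10,340 = 141,563.
Not in labor force = 9,245 + 36,285 + 10,719 = 56,249 (those not working and not actively searching are outside the labor force).
Civilian working-age population = 141,563 + 56,249 = 197,812.
Unemployment rate = 10,340 / 141,563 = 7.30%.
Labor force participation rate = 141,563 / 197,812 = 71.56%.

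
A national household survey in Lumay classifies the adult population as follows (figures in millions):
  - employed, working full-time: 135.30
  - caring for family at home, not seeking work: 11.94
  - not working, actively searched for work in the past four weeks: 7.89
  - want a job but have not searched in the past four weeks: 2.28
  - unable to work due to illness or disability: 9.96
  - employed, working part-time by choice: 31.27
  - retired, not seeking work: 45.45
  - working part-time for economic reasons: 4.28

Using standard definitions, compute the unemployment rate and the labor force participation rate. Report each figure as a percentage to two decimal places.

Unemployment rate ≈ 4.41%; labor force participation rate ≈ 71.97%.

Employed = 135.30 + 31.27 + 4.28 = 170.85 million (anyone who worked, including part-time for economic reasons, counts as employed).
Unemployed = 7.89 million.
Labor force = 170.85 + 7.89 = 178.74 million.
Not in labor force = 11.94 + 2.28 + 9.96 + 45.45 = 69.63 million (those not working and not actively searching are outside the labor force — including those who want a job but have given up searching).
Civilian working-age population = 178.74 + 69.63 = 248.37 million.
Unemployment rate = 7.89 / 178.74 = 4.41%.
Labor force participation rate = 178.74 / 248.37 = 71.97%.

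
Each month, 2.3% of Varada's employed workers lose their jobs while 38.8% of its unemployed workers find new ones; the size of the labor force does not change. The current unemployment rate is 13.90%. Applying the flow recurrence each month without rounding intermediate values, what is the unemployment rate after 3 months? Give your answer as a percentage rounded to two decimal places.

Unemployment rate after three months ≈ 7.29%.

With a fixed labor force, u_{t+1} = u_t + s·(1−u_t) − f·u_t = u_t·(1−s−f) + s.
Here 1−s−f = 0.589 and s = 0.023.
u_1 = 0.139000 × 0.589 + 0.023 = 0.104871.
u_2 = 0.104871 × 0.589 + 0.023 = 0.084769.
u_3 = 0.084769 × 0.589 + 0.023 = 0.072929.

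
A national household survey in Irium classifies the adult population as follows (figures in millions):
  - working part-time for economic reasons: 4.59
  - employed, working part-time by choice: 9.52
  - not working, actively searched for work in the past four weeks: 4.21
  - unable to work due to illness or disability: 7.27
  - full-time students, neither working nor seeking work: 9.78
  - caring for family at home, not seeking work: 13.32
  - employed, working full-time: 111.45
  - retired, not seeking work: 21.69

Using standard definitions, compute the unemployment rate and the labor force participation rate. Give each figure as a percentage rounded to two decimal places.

Employed = 4.59 + 9.52 + 111.45 = 125.56 million (anyone who worked, including part-time for economic reasons, counts as employed).
Unemployed = 4.21 million.
Labor force = 125.56 + 4.21 = 129.77 million.
Not in labor force = 7.27 + 9.78 + 13.32 + 21.69 = 52.06 million (those not working and not actively searching are outside the labor force).
Civilian working-age population = 129.77 + 52.06 = 181.83 million.
Unemployment rate = 4.21 / 129.77 = 3.24%.
Labor force participation rate = 129.77 / 181.83 = 71.37%.

Unemployment rate ≈ 3.24%; labor force participation rate ≈ 71.37%.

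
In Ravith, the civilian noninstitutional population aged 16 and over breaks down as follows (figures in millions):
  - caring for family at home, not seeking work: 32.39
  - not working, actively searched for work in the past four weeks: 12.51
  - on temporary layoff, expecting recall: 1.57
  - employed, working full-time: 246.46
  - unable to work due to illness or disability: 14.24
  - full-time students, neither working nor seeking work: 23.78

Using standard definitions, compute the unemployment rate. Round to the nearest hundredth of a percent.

Employed = 246.46 million.
Unemployed = 12.51 + 1.57 = 14.08 million (jobless and actively searching, or on temporary layoff).
Labor force = 246.46 + 14.08 = 260.54 million.
Unemployment rate = 14.08 / 260.54 = 5.40%.

Unemployment rate ≈ 5.40%.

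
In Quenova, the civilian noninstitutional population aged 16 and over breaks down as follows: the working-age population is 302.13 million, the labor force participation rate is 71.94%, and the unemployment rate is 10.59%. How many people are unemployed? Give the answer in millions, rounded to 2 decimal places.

About 23.02 million are unemployed.

Labor force = 0.7194 × 302.13 = 217.35 million.
Unemployed = 0.1059 × 217.35 ≈ 23.02 million.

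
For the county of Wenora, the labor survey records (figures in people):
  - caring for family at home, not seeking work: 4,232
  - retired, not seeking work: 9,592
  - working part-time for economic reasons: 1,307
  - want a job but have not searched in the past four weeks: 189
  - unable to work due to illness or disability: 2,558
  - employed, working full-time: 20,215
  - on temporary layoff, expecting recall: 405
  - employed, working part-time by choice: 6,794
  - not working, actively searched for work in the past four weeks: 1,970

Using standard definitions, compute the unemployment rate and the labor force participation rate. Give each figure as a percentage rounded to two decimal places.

Employed = 1,307 + 20,215 + 6,794 = 28,316 (anyone who worked, including part-time for economic reasons, counts as employed).
Unemployed = 405 + 1,970 = 2,375 (jobless and actively searching, or on temporary layoff).
Labor force = 28,316 + 2,375 = 30,691.
Not in labor force = 4,232 + 9,592 + 189 + 2,558 = 16,571 (those not working and not actively searching are outside the labor force — including those who want a job but have given up searching).
Civilian working-age population = 30,691 + 16,571 = 47,262.
Unemployment rate = 2,375 / 30,691 = 7.74%.
Labor force participation rate = 30,691 / 47,262 = 64.94%.

Unemployment rate ≈ 7.74%; labor force participation rate ≈ 64.94%.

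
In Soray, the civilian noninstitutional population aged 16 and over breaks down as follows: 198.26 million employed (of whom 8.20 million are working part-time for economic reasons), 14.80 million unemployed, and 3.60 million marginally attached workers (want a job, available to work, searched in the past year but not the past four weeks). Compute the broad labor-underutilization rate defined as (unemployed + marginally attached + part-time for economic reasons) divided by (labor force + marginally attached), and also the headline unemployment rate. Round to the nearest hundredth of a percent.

Broad underutilization rate ≈ 12.28%; headline unemployment rate ≈ 6.95%.

Labor force = 198.26 + 14.80 = 213.06 million.
Numerator = 14.80 + 3.60 + 8.20 = 26.60 million.
Denominator = 213.06 + 3.60 = 216.66 million.
Broad rate = 26.60 / 216.66 = 12.28%.
Headline unemployment rate = 14.80 / 213.06 = 6.95%.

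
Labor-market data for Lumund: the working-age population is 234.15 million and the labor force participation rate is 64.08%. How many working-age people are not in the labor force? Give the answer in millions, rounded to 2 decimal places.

Share not in the labor force = 1 − 0.6408 = 0.3592.
Not in labor force = 0.3592 × 234.15 ≈ 84.11 million.

About 84.11 million are not in the labor force.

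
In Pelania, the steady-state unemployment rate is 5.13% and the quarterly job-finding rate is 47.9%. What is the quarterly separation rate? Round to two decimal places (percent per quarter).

From u* = s/(s+f): s = u·f/(1−u).
s = 0.0513 × 47.9 / (1 − 0.0513) = 2.4573 / 0.9487 ≈ 2.59% per quarter.

Separation rate ≈ 2.59% per quarter.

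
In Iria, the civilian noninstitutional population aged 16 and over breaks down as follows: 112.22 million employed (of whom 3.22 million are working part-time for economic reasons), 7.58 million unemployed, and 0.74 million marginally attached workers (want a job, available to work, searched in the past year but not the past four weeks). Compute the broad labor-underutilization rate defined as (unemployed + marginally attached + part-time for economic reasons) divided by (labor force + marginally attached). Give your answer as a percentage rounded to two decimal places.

Broad underutilization rate ≈ 9.57%.

Labor force = 112.22 + 7.58 = 119.80 million.
Numerator = 7.58 + 0.74 + 3.22 = 11.54 million.
Denominator = 119.80 + 0.74 = 120.54 million.
Broad rate = 11.54 / 120.54 = 9.57%.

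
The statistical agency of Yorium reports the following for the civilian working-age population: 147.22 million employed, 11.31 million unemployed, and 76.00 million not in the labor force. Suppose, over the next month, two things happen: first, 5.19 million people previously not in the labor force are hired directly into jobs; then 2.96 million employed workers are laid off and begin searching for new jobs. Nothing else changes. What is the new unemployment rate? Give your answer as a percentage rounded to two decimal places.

Initially, labor force = 147.22 + 11.31 = 158.53 million, so u = 11.31/158.53 = 7.13%.
After the first change, employed and labor force both rise by 5.19; unemployed unchanged → E = 152.41, U = 11.31, labor force = 163.72 million.
After the second change, employed falls and unemployed rises by 2.96; labor force unchanged → E = 149.45, U = 14.27, labor force = 163.72 million.
New unemployment rate = 14.27 / 163.72 = 8.72%.

New unemployment rate ≈ 8.72%.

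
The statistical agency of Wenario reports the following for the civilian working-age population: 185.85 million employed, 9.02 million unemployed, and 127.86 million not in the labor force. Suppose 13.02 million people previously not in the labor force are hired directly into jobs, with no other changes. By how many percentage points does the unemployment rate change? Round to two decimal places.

The unemployment rate changes by −0.29 percentage points.

Initially, labor force = 185.85 + 9.02 = 194.87 million, so u = 9.02/194.87 = 4.63%.
After the change, employed and labor force both rise by 13.02; unemployed unchanged → E = 198.87, U = 9.02, labor force = 207.89 million.
New unemployment rate = 9.02 / 207.89 = 4.34%.
Change = 4.34% − 4.63% = −0.29 percentage points.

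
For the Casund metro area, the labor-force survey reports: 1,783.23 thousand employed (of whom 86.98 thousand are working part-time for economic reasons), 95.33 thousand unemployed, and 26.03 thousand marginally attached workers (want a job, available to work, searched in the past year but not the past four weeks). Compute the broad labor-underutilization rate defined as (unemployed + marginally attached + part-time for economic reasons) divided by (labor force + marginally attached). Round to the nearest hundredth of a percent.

Labor force = 1,783.23 + 95.33 = 1,878.56 thousand.
Numerator = 95.33 + 26.03 + 86.98 = 208.34 thousand.
Denominator = 1,878.56 + 26.03 = 1,904.59 thousand.
Broad rate = 208.34 / 1,904.59 = 10.94%.

Broad underutilization rate ≈ 10.94%.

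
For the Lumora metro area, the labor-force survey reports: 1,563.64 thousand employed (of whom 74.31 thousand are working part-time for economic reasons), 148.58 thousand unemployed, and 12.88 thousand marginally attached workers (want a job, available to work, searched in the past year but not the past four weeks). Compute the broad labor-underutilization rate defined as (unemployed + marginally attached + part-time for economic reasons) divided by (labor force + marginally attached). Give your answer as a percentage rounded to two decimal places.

Labor force = 1,563.64 + 148.58 = 1,712.22 thousand.
Numerator = 148.58 + 12.88 + 74.31 = 235.77 thousand.
Denominator = 1,712.22 + 12.88 = 1,725.10 thousand.
Broad rate = 235.77 / 1,725.10 = 13.67%.

Broad underutilization rate ≈ 13.67%.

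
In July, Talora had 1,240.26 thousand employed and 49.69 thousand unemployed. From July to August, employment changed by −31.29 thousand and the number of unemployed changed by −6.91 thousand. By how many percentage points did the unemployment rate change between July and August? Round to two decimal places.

July: labor force = 1,240.26 + 49.69 = 1,289.95; u = 49.69/1,289.95 = 3.85%.
August: labor force = 1,208.97 + 42.78 = 1,251.75; u = 42.78/1,251.75 = 3.42%.
Change = 3.42% − 3.85% = −0.43 pp.

The unemployment rate changed by −0.43 percentage points.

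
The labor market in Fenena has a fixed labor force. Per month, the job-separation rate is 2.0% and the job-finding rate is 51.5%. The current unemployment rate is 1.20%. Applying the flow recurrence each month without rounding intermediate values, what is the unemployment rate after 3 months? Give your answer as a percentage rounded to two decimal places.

With a fixed labor force, u_{t+1} = u_t + s·(1−u_t) − f·u_t = u_t·(1−s−f) + s.
Here 1−s−f = 0.465 and s = 0.020.
u_1 = 0.012000 × 0.465 + 0.020 = 0.025580.
u_2 = 0.025580 × 0.465 + 0.020 = 0.031895.
u_3 = 0.031895 × 0.465 + 0.020 = 0.034831.

Unemployment rate after three months ≈ 3.48%.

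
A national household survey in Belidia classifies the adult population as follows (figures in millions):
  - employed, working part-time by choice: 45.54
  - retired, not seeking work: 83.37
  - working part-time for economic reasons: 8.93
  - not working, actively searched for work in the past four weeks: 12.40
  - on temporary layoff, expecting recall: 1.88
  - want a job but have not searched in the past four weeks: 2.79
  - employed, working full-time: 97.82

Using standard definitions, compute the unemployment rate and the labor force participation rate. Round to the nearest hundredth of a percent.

Unemployment rate ≈ 8.57%; labor force participation rate ≈ 65.91%.

Employed = 45.54 + 8.93 + 97.82 = 152.29 million (anyone who worked, including part-time for economic reasons, counts as employed).
Unemployed = 12.40 + 1.88 = 14.28 million (jobless and actively searching, or on temporary layoff).
Labor force = 152.29 + 14.28 = 166.57 million.
Not in labor force = 83.37 + 2.79 = 86.16 million (those not working and not actively searching are outside the labor force — including those who want a job but have given up searching).
Civilian working-age population = 166.57 + 86.16 = 252.73 million.
Unemployment rate = 14.28 / 166.57 = 8.57%.
Labor force participation rate = 166.57 / 252.73 = 65.91%.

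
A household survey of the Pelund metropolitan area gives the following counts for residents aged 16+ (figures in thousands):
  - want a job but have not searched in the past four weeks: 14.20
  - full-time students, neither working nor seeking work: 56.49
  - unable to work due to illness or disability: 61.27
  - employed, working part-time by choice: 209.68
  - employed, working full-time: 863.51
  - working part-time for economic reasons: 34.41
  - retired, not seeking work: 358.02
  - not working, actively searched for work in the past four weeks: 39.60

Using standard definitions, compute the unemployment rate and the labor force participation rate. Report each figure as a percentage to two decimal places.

Employed = 209.68 + 863.51 + 34.41 = 1,107.60 thousand (anyone who worked, including part-time for economic reasons, counts as employed).
Unemployed = 39.60 thousand.
Labor force = 1,107.60 + 39.60 = 1,147.20 thousand.
Not in labor force = 14.20 + 56.49 + 61.27 + 358.02 = 489.98 thousand (those not working and not actively searching are outside the labor force — including those who want a job but have given up searching).
Civilian working-age population = 1,147.20 + 489.98 = 1,637.18 thousand.
Unemployment rate = 39.60 / 1,147.20 = 3.45%.
Labor force participation rate = 1,147.20 / 1,637.18 = 70.07%.

Unemployment rate ≈ 3.45%; labor force participation rate ≈ 70.07%.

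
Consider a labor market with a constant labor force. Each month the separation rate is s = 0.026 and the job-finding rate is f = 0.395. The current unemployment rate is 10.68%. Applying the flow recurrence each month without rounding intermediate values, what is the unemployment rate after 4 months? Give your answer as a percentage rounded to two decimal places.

Unemployment rate after four months ≈ 6.68%.

With a fixed labor force, u_{t+1} = u_t + s·(1−u_t) − f·u_t = u_t·(1−s−f) + s.
Here 1−s−f = 0.579 and s = 0.026.
u_1 = 0.106800 × 0.579 + 0.026 = 0.087837.
u_2 = 0.087837 × 0.579 + 0.026 = 0.076858.
u_3 = 0.076858 × 0.579 + 0.026 = 0.070501.
u_4 = 0.070501 × 0.579 + 0.026 = 0.066820.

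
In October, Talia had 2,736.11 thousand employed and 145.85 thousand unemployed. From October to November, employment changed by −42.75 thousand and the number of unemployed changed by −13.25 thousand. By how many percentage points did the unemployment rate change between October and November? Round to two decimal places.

The unemployment rate changed by −0.37 percentage points.

October: labor force = 2,736.11 + 145.85 = 2,881.96; u = 145.85/2,881.96 = 5.06%.
November: labor force = 2,693.36 + 132.60 = 2,825.96; u = 132.60/2,825.96 = 4.69%.
Change = 4.69% − 5.06% = −0.37 pp.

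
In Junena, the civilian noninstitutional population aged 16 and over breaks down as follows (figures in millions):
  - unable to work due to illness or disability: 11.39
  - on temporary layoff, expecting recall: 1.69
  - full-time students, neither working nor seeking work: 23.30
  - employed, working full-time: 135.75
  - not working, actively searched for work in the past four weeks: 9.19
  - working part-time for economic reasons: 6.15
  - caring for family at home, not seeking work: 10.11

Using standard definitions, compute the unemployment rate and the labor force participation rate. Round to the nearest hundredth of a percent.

Unemployment rate ≈ 7.12%; labor force participation rate ≈ 77.33%.

Employed = 135.75 + 6.15 = 141.90 million (anyone who worked, including part-time for economic reasons, counts as employed).
Unemployed = 1.69 + 9.19 = 10.88 million (jobless and actively searching, or on temporary layoff).
Labor force = 141.90 + 10.88 = 152.78 million.
Not in labor force = 11.39 + 23.30 + 10.11 = 44.80 million (those not working and not actively searching are outside the labor force).
Civilian working-age population = 152.78 + 44.80 = 197.58 million.
Unemployment rate = 10.88 / 152.78 = 7.12%.
Labor force participation rate = 152.78 / 197.58 = 77.33%.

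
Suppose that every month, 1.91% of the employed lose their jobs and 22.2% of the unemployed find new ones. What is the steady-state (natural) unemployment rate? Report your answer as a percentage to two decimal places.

Steady-state unemployment rate ≈ 7.92%.

At steady state the flows balance: s·E = f·U, so U/(E+U) = s/(s+f).
u* = 1.91 / (1.91 + 22.2) = 1.91 / 24.11 = 7.92%.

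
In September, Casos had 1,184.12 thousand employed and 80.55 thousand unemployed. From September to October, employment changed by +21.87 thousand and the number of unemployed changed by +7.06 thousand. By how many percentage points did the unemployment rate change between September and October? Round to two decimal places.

September: labor force = 1,184.12 + 80.55 = 1,264.67; u = 80.55/1,264.67 = 6.37%.
October: labor force = 1,205.99 + 87.61 = 1,293.60; u = 87.61/1,293.60 = 6.77%.
Change = 6.77% − 6.37% = +0.40 pp.

The unemployment rate changed by +0.40 percentage points.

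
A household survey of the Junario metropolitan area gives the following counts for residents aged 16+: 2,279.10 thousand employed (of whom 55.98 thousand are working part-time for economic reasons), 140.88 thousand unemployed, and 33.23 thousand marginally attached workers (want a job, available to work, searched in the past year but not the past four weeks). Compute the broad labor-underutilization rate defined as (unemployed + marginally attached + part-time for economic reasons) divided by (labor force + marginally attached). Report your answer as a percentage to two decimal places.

Labor force = 2,279.10 + 140.88 = 2,419.98 thousand.
Numerator = 140.88 + 33.23 + 55.98 = 230.09 thousand.
Denominator = 2,419.98 + 33.23 = 2,453.21 thousand.
Broad rate = 230.09 / 2,453.21 = 9.38%.

Broad underutilization rate ≈ 9.38%.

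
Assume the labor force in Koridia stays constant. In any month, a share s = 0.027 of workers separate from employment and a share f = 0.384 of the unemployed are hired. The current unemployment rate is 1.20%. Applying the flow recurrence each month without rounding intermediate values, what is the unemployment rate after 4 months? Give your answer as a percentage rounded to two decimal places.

With a fixed labor force, u_{t+1} = u_t + s·(1−u_t) − f·u_t = u_t·(1−s−f) + s.
Here 1−s−f = 0.589 and s = 0.027.
u_1 = 0.012000 × 0.589 + 0.027 = 0.034068.
u_2 = 0.034068 × 0.589 + 0.027 = 0.047066.
u_3 = 0.047066 × 0.589 + 0.027 = 0.054722.
u_4 = 0.054722 × 0.589 + 0.027 = 0.059231.

Unemployment rate after four months ≈ 5.92%.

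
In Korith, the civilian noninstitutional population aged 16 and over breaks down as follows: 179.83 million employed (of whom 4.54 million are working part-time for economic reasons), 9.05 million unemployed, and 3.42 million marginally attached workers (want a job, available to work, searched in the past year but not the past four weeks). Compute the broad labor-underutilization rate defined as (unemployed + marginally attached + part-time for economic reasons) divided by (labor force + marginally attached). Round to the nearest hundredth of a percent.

Broad underutilization rate ≈ 8.85%.

Labor force = 179.83 + 9.05 = 188.88 million.
Numerator = 9.05 + 3.42 + 4.54 = 17.01 million.
Denominator = 188.88 + 3.42 = 192.30 million.
Broad rate = 17.01 / 192.30 = 8.85%.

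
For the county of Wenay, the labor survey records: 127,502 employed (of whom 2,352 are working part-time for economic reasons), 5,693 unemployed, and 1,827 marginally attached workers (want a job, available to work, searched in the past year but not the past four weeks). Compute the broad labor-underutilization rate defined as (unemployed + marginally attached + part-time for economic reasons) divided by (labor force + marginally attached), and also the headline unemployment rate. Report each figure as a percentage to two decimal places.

Labor force = 127,502 + 5,693 = 133,195.
Numerator = 5,693 + 1,827 + 2,352 = 9,872.
Denominator = 133,195 + 1,827 = 135,022.
Broad rate = 9,872 / 135,022 = 7.31%.
Headline unemployment rate = 5,693 / 133,195 = 4.27%.

Broad underutilization rate ≈ 7.31%; headline unemployment rate ≈ 4.27%.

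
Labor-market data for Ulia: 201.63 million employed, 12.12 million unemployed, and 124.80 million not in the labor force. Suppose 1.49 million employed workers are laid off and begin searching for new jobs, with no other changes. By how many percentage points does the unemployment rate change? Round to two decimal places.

Initially, labor force = 201.63 + 12.12 = 213.75 million, so u = 12.12/213.75 = 5.67%.
After the change, employed falls and unemployed rises by 1.49; labor force unchanged → E = 200.14, U = 13.61, labor force = 213.75 million.
New unemployment rate = 13.61 / 213.75 = 6.37%.
Change = 6.37% − 5.67% = +0.70 percentage points.

The unemployment rate changes by +0.70 percentage points.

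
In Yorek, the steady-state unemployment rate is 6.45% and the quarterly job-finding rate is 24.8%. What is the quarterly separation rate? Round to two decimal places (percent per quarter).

From u* = s/(s+f): s = u·f/(1−u).
s = 0.0645 × 24.8 / (1 − 0.0645) = 1.5996 / 0.9355 ≈ 1.71% per quarter.

Separation rate ≈ 1.71% per quarter.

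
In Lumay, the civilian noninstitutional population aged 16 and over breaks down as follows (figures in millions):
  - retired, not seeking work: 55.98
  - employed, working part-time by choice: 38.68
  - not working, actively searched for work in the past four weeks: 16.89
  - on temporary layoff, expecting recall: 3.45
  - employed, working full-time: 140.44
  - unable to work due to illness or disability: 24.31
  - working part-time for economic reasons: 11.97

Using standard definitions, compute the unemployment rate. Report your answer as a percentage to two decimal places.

Unemployment rate ≈ 9.62%.

Employed = 38.68 + 140.44 + 11.97 = 191.09 million (anyone who worked, including part-time for economic reasons, counts as employed).
Unemployed = 16.89 + 3.45 = 20.34 million (jobless and actively searching, or on temporary layoff).
Labor force = 191.09 + 20.34 = 211.43 million.
Unemployment rate = 20.34 / 211.43 = 9.62%.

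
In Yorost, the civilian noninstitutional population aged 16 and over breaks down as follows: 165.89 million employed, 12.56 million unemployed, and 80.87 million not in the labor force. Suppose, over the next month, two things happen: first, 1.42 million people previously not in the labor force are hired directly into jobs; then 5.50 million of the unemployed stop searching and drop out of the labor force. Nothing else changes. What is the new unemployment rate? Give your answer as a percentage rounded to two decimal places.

New unemployment rate ≈ 4.05%.

Initially, labor force = 165.89 + 12.56 = 178.45 million, so u = 12.56/178.45 = 7.04%.
After the first change, employed and labor force both rise by 1.42; unemployed unchanged → E = 167.31, U = 12.56, labor force = 179.87 million.
After the second change, unemployed and labor force both fall by 5.50 → E = 167.31, U = 7.06, labor force = 174.37 million.
New unemployment rate = 7.06 / 174.37 = 4.05%.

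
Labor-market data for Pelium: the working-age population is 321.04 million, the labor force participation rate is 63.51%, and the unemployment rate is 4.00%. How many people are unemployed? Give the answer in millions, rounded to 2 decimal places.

Labor force = 0.6351 × 321.04 = 203.89 million.
Unemployed = 0.0400 × 203.89 ≈ 8.16 million.

About 8.16 million are unemployed.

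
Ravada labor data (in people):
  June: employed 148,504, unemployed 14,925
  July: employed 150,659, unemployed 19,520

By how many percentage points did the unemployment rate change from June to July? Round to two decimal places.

June: labor force = 148,504 + 14,925 = 163,429; u = 14,925/163,429 = 9.13%.
July: labor force = 150,659 + 19,520 = 170,179; u = 19,520/170,179 = 11.47%.
Change = 11.47% − 9.13% = +2.34 pp.

The unemployment rate changed by +2.34 percentage points.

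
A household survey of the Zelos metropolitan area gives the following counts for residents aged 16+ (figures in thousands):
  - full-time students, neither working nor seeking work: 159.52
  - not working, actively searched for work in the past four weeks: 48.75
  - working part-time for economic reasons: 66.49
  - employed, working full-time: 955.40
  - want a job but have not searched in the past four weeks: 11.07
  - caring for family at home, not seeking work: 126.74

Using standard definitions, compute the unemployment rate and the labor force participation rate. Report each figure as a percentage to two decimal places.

Unemployment rate ≈ 4.55%; labor force participation rate ≈ 78.26%.

Employed = 66.49 + 955.40 = 1,021.89 thousand (anyone who worked, including part-time for economic reasons, counts as employed).
Unemployed = 48.75 thousand.
Labor force = 1,021.89 + 48.75 = 1,070.64 thousand.
Not in labor force = 159.52 + 11.07 + 126.74 = 297.33 thousand (those not working and not actively searching are outside the labor force — including those who want a job but have given up searching).
Civilian working-age population = 1,070.64 + 297.33 = 1,367.97 thousand.
Unemployment rate = 48.75 / 1,070.64 = 4.55%.
Labor force participation rate = 1,070.64 / 1,367.97 = 78.26%.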